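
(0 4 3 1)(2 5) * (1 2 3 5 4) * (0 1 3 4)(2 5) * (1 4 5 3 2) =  (0 2)(1 4)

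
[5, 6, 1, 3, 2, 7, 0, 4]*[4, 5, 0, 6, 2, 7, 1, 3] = [7, 1, 5, 6, 0, 3, 4, 2]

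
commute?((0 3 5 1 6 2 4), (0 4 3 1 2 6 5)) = no:(0 3 5 1 6 2 4)*(0 4 3 1 2 6 5) = (0 1 5 2 3), (0 4 3 1 2 6 5)*(0 3 5 1 6 2 4) = (1 4 5 3 6)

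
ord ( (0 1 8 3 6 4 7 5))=8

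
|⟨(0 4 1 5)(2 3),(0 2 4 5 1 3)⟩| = 720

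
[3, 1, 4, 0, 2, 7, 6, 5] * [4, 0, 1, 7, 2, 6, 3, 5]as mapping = [0→7, 1→0, 2→2, 3→4, 4→1, 5→5, 6→3, 7→6]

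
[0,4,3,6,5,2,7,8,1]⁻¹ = [0,8,5,2,1,4,3,6,7]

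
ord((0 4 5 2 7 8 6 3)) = 8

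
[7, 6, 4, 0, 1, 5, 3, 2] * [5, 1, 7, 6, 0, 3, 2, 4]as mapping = [0→4, 1→2, 2→0, 3→5, 4→1, 5→3, 6→6, 7→7]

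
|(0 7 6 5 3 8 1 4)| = 8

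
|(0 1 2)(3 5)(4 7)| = 6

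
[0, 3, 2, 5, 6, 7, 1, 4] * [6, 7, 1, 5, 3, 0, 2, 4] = [6, 5, 1, 0, 2, 4, 7, 3]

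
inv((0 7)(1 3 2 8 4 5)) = (0 7)(1 5 4 8 2 3)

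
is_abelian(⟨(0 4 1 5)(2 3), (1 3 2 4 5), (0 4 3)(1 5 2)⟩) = no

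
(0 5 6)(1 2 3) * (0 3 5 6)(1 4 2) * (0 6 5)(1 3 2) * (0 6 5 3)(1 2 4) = (0 3 1)(2 6 4)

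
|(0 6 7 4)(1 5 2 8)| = 4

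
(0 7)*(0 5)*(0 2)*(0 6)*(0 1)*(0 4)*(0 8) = (0 7 5 2 6 1 4 8)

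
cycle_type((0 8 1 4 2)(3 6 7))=3.5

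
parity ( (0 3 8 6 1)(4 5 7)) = even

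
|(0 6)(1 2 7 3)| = 4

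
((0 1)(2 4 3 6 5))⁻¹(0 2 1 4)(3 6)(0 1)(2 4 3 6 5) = (0 3 1 4)(5 6)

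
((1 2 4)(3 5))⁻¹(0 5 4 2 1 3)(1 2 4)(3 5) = (0 3 1 4 2 5)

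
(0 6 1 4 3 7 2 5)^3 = (0 4 2 6 3 5 1 7)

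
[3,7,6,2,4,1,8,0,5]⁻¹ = [7,5,3,0,4,8,2,1,6]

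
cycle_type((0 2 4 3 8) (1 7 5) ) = 3.5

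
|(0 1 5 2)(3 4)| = 4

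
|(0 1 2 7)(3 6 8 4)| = 4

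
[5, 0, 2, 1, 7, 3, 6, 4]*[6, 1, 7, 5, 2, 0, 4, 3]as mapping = [0→0, 1→6, 2→7, 3→1, 4→3, 5→5, 6→4, 7→2]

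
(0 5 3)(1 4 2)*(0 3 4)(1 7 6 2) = (0 5 4 1)(2 7 6)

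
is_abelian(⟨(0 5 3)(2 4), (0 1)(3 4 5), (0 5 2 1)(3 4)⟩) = no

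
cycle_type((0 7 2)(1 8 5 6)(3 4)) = 2.3.4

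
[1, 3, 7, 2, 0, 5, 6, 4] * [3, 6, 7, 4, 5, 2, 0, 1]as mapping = [0→6, 1→4, 2→1, 3→7, 4→3, 5→2, 6→0, 7→5]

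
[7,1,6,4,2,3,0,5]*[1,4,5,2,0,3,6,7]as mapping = [0→7,1→4,2→6,3→0,4→5,5→2,6→1,7→3]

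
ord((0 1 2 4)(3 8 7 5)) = 4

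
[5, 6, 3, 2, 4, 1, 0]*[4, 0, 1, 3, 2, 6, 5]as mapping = [0→6, 1→5, 2→3, 3→1, 4→2, 5→0, 6→4]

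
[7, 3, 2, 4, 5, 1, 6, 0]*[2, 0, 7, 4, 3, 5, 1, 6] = [6, 4, 7, 3, 5, 0, 1, 2]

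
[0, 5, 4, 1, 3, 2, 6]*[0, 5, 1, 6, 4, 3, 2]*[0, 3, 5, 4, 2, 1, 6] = [0, 4, 2, 1, 6, 3, 5]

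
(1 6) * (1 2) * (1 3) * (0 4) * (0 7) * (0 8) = (0 4 7 8) (1 6 2 3) 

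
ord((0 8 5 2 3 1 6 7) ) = 8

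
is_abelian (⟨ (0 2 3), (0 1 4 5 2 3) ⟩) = no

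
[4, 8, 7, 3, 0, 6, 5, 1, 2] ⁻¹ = [4, 7, 8, 3, 0, 6, 5, 2, 1] 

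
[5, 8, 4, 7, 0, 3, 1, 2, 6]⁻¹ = [4, 6, 7, 5, 2, 0, 8, 3, 1]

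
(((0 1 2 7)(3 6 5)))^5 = (0 1 2 7)(3 5 6)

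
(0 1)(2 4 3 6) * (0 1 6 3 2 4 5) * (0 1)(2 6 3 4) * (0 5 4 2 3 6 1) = (0 6 3 2 4 1 5)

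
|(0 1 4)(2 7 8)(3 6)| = 6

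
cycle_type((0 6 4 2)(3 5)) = 2.4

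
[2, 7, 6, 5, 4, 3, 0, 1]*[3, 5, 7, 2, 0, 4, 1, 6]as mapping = [0→7, 1→6, 2→1, 3→4, 4→0, 5→2, 6→3, 7→5]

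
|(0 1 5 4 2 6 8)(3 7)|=14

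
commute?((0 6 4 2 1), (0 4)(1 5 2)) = no:(0 6 4 2 1)*(0 4)(1 5 2) = (0 6)(1 4)(2 5), (0 4)(1 5 2)*(0 6 4 2 1) = (0 2)(1 5)(4 6)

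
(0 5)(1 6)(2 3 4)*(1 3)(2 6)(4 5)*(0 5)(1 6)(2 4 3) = (0 3)(1 4)(2 6)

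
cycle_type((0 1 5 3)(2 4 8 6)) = 4^2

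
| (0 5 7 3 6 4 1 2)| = 8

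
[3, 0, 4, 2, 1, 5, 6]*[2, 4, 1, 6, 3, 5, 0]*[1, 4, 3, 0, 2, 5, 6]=[6, 3, 0, 4, 2, 5, 1]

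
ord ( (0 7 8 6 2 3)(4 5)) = 6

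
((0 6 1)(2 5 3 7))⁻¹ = (0 1 6)(2 7 3 5)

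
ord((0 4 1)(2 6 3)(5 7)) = 6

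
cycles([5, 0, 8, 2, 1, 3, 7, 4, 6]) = (0 5 3 2 8 6 7 4 1)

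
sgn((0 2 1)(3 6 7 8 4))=1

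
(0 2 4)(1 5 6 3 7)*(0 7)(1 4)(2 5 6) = (0 5 2 1 6 3)(4 7)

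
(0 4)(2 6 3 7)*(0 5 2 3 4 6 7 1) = (0 6 4 5 2 7 3 1)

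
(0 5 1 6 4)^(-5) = ()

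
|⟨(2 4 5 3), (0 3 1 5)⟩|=720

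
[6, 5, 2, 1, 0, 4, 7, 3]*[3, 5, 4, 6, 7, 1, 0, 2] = [0, 1, 4, 5, 3, 7, 2, 6]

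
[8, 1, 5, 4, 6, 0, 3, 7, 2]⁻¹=[5, 1, 8, 6, 3, 2, 4, 7, 0]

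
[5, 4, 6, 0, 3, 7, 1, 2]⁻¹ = [3, 6, 7, 4, 1, 0, 2, 5]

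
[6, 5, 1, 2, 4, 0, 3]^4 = [1, 3, 6, 0, 4, 2, 5]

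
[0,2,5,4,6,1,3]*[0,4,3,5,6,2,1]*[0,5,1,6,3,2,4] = [0,6,1,4,5,3,2]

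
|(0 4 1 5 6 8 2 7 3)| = 9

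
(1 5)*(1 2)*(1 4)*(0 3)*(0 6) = (0 3 6)(1 5 2 4)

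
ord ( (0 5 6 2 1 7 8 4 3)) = 9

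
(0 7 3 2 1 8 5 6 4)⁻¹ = (0 4 6 5 8 1 2 3 7)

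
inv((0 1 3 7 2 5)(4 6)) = (0 5 2 7 3 1)(4 6)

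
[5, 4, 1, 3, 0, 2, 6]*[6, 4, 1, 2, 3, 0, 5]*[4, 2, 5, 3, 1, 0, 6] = [4, 3, 1, 5, 6, 2, 0]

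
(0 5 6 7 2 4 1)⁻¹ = (0 1 4 2 7 6 5)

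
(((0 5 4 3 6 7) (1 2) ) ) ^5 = (0 7 6 3 4 5) (1 2) 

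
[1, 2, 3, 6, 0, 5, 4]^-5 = [1, 2, 3, 6, 0, 5, 4]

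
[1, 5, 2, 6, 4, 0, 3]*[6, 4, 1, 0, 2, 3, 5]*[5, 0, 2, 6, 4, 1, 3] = [4, 6, 0, 1, 2, 3, 5]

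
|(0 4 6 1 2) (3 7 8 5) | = 20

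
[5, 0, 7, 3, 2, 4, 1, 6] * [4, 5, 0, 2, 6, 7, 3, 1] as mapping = [0→7, 1→4, 2→1, 3→2, 4→0, 5→6, 6→5, 7→3] 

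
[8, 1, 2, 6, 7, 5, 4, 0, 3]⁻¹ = [7, 1, 2, 8, 6, 5, 3, 4, 0]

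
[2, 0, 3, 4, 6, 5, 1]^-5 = [2, 0, 3, 4, 6, 5, 1]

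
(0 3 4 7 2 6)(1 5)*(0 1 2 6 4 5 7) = (0 3 5 2 4)(1 7 6)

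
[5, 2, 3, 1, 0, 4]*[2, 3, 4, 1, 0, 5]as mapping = [0→5, 1→4, 2→1, 3→3, 4→2, 5→0]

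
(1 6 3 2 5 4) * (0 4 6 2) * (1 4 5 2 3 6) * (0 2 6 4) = (0 5 1 3 2 6 4)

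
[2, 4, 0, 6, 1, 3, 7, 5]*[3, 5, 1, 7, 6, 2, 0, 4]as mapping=[0→1, 1→6, 2→3, 3→0, 4→5, 5→7, 6→4, 7→2]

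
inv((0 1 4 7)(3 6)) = (0 7 4 1)(3 6)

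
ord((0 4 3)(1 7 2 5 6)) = 15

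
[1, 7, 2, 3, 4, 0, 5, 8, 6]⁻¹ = [5, 0, 2, 3, 4, 6, 8, 1, 7]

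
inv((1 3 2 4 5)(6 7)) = (1 5 4 2 3)(6 7)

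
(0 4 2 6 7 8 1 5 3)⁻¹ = (0 3 5 1 8 7 6 2 4)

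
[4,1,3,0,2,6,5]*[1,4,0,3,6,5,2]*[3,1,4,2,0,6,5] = [5,0,2,1,3,4,6]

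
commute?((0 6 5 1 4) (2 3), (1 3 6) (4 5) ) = no:(0 6 5 1 4) (2 3)*(1 3 6) (4 5) = (0 1 5 3 2 6 4), (1 3 6) (4 5)*(0 6 5 1 4) (2 3) = (0 6 4 1 2 3 5) 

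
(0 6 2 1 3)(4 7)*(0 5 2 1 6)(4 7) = (1 3 5 2 6)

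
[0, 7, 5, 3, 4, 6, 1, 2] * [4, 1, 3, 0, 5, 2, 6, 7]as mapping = [0→4, 1→7, 2→2, 3→0, 4→5, 5→6, 6→1, 7→3]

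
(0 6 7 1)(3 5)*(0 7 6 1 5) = (0 1 7 5 3)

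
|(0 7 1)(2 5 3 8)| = 12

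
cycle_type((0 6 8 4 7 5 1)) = 7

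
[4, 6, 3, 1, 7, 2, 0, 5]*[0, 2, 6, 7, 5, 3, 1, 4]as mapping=[0→5, 1→1, 2→7, 3→2, 4→4, 5→6, 6→0, 7→3]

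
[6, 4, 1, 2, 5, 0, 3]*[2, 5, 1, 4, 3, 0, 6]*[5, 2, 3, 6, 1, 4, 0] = [0, 6, 4, 2, 5, 3, 1]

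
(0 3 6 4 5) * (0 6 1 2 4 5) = (0 3 1 2 4)(5 6)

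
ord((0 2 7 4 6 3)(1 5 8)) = 6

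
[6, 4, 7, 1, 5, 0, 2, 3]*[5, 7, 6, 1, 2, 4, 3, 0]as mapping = [0→3, 1→2, 2→0, 3→7, 4→4, 5→5, 6→6, 7→1]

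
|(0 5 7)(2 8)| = 6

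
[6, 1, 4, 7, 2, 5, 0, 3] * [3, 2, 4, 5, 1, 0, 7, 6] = [7, 2, 1, 6, 4, 0, 3, 5]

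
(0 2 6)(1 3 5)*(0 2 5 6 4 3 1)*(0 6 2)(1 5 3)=(0 3 2 4 1 5 6)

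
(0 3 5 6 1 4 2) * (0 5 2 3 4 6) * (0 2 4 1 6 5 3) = (0 1 5 2 3 4)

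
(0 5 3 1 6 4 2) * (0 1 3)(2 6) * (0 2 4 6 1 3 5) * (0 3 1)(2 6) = (0 3 5 6 2 1 4)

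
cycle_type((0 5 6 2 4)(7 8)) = 2.5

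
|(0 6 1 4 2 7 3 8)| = 8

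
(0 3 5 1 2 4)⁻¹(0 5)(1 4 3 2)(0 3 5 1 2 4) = (0 5 4 2)(1 3)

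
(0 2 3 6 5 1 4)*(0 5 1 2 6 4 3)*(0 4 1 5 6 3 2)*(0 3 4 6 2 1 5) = (0 4 2 6)(3 5)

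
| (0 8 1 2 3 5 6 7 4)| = 9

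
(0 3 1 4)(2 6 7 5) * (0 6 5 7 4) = (0 3 1)(2 5)(4 6)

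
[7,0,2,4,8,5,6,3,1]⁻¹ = [1,8,2,7,3,5,6,0,4]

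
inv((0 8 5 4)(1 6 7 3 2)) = (0 4 5 8)(1 2 3 7 6)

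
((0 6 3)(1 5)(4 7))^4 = (0 6 3)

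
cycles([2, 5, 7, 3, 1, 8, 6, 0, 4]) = (0 2 7)(1 5 8 4)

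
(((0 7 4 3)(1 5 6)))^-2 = (0 4)(1 5 6)(3 7)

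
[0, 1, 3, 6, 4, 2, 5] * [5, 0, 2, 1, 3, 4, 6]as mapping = [0→5, 1→0, 2→1, 3→6, 4→3, 5→2, 6→4]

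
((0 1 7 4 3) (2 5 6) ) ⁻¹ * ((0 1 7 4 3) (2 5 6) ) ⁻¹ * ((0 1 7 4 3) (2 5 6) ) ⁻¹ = (0 7 3 1 4) 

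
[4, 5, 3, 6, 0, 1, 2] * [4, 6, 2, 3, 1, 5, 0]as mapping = [0→1, 1→5, 2→3, 3→0, 4→4, 5→6, 6→2]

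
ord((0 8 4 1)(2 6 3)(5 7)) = 12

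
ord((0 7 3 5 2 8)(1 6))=6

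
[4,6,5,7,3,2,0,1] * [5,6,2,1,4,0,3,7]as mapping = [0→4,1→3,2→0,3→7,4→1,5→2,6→5,7→6]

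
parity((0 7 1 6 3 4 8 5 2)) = even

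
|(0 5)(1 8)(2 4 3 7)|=4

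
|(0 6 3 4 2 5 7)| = 7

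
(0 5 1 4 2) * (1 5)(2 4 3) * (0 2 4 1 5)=(0 5)(1 3 4)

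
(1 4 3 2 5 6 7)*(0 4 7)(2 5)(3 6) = (0 4 6)(1 7)(3 5)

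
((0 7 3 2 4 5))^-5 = (0 7 3 2 4 5)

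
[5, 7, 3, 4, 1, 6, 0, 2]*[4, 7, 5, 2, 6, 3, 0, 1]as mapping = [0→3, 1→1, 2→2, 3→6, 4→7, 5→0, 6→4, 7→5]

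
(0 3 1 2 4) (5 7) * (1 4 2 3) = (0 1 3 4) (5 7) 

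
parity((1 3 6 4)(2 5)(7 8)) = odd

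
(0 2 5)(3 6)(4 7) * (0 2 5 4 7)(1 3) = (0 5 2 4)(1 3 6)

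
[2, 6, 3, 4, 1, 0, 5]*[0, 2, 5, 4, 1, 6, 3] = [5, 3, 4, 1, 2, 0, 6]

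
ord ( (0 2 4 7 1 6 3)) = 7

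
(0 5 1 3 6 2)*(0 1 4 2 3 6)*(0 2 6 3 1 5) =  (1 3 2 5 4 6)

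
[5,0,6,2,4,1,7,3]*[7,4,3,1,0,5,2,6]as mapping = [0→5,1→7,2→2,3→3,4→0,5→4,6→6,7→1]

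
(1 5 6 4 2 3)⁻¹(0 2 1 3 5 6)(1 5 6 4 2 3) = (0 3 5 1 6 4)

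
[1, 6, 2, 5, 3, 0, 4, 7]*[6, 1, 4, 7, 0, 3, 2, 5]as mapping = [0→1, 1→2, 2→4, 3→3, 4→7, 5→6, 6→0, 7→5]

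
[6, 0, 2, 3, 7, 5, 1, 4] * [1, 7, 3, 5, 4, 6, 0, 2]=[0, 1, 3, 5, 2, 6, 7, 4]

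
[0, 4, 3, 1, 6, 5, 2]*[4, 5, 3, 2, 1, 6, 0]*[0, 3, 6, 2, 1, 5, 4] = [1, 3, 6, 5, 0, 4, 2]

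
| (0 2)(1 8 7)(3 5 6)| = 6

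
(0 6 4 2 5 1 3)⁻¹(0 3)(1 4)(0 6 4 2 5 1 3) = (0 6)(2 3)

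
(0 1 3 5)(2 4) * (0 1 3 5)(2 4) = (0 3)(1 5)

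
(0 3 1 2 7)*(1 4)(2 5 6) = (0 3 4 1 5 6 2 7)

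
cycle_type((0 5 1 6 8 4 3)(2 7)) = 2.7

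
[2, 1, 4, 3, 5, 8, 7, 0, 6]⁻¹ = [7, 1, 0, 3, 2, 4, 8, 6, 5]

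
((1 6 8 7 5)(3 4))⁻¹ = (1 5 7 8 6)(3 4)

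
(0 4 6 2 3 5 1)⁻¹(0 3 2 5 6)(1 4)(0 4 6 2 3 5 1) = (0 6)(1 2 4 5 3)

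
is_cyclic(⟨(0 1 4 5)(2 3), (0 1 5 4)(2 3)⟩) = no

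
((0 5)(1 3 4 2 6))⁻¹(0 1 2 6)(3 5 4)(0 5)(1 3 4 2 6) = (0 2 4)(1 5 3 6)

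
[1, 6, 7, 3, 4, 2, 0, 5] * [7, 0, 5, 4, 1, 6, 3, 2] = [0, 3, 2, 4, 1, 5, 7, 6]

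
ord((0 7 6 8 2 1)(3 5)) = 6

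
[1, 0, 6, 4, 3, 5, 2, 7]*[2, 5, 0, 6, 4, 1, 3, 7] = [5, 2, 3, 4, 6, 1, 0, 7]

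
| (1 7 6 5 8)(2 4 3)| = 15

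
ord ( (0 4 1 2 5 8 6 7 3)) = 9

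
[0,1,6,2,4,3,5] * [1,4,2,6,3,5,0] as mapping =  [0→1,1→4,2→0,3→2,4→3,5→6,6→5] 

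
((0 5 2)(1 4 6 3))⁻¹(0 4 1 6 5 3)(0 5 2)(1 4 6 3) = (1 5 6 4 3 2)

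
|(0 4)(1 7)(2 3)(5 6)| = 2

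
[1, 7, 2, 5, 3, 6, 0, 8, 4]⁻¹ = [6, 0, 2, 4, 8, 3, 5, 1, 7]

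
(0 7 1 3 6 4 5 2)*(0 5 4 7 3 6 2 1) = (0 3 2 5 1 6 7)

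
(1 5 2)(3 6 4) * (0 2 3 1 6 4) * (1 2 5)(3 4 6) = (0 5 4 2 3 6)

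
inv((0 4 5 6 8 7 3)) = (0 3 7 8 6 5 4)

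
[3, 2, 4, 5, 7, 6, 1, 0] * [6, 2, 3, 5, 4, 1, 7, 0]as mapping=[0→5, 1→3, 2→4, 3→1, 4→0, 5→7, 6→2, 7→6]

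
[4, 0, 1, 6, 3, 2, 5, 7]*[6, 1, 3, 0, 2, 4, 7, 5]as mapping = [0→2, 1→6, 2→1, 3→7, 4→0, 5→3, 6→4, 7→5]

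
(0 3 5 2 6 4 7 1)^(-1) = (0 1 7 4 6 2 5 3)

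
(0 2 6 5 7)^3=(0 5 2 7 6)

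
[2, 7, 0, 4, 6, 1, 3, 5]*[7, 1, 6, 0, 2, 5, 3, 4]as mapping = [0→6, 1→4, 2→7, 3→2, 4→3, 5→1, 6→0, 7→5]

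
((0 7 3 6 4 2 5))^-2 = (0 2 6 7 5 4 3)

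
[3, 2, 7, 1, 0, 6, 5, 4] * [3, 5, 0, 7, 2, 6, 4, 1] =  [7, 0, 1, 5, 3, 4, 6, 2]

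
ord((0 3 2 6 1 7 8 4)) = 8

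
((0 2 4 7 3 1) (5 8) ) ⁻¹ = (0 1 3 7 4 2) (5 8) 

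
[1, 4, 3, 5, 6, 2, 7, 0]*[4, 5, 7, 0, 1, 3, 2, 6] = [5, 1, 0, 3, 2, 7, 6, 4]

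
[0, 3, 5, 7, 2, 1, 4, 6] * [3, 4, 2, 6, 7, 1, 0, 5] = [3, 6, 1, 5, 2, 4, 7, 0]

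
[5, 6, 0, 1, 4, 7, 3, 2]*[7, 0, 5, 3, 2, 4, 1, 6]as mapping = [0→4, 1→1, 2→7, 3→0, 4→2, 5→6, 6→3, 7→5]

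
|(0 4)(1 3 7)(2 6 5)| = 6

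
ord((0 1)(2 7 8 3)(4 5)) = 4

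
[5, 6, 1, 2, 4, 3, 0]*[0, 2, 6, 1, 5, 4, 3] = [4, 3, 2, 6, 5, 1, 0]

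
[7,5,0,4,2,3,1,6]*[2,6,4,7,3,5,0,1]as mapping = [0→1,1→5,2→2,3→3,4→4,5→7,6→6,7→0]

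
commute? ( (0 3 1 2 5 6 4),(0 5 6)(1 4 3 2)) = no: (0 3 1 2 5 6 4)*(0 5 6)(1 4 3 2) = (0 2 6 3 4 5),(0 5 6)(1 4 3 2)*(0 3 1 2 5 6 4) = (0 6 3 5 4 1)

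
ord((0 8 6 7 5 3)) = 6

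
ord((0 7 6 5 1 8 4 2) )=8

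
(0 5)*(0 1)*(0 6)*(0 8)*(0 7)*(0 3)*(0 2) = (0 5 1 6 8 7 3 2)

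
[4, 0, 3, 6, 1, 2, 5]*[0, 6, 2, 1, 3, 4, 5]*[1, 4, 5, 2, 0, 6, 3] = [2, 1, 4, 6, 3, 5, 0]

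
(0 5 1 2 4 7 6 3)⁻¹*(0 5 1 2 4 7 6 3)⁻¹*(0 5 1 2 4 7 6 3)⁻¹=(0 7 1 3 4 5 6 2)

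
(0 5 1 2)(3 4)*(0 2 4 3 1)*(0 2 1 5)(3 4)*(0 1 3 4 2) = (0 1 4 5)(2 3)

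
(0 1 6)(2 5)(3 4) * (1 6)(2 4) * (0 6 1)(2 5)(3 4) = (0 1)(3 5)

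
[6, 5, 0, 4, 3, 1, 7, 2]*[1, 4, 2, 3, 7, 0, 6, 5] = [6, 0, 1, 7, 3, 4, 5, 2]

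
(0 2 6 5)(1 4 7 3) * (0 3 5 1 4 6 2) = (1 6)(3 4 7 5)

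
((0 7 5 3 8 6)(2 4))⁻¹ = (0 6 8 3 5 7)(2 4)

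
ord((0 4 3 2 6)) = 5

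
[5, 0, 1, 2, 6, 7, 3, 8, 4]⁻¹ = [1, 2, 3, 6, 8, 0, 4, 5, 7]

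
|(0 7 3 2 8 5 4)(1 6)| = 14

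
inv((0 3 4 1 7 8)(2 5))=(0 8 7 1 4 3)(2 5)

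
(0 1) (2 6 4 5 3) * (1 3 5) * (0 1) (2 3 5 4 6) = (0 5 4) 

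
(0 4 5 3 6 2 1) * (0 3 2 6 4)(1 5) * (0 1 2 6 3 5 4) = (0 1 5 6 3)(2 4)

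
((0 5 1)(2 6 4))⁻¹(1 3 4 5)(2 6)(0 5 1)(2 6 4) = (0 3 2 1)(4 6)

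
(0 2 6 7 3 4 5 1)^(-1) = (0 1 5 4 3 7 6 2)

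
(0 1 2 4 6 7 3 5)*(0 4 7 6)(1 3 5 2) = (0 3 2 7 5 4)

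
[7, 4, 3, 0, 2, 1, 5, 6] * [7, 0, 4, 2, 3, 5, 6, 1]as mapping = [0→1, 1→3, 2→2, 3→7, 4→4, 5→0, 6→5, 7→6]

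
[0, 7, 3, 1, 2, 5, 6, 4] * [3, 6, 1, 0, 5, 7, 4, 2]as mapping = [0→3, 1→2, 2→0, 3→6, 4→1, 5→7, 6→4, 7→5]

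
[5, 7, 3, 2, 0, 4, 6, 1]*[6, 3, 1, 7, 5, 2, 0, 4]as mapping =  [0→2, 1→4, 2→7, 3→1, 4→6, 5→5, 6→0, 7→3]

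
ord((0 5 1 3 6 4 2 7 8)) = 9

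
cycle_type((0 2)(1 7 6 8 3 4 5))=2.7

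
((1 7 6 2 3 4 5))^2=(1 6 3 5 7 2 4)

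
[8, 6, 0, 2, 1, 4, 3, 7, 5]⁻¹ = [2, 4, 3, 6, 5, 8, 1, 7, 0]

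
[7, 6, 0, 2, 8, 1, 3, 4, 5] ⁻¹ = [2, 5, 3, 6, 7, 8, 1, 0, 4] 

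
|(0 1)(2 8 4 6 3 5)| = 6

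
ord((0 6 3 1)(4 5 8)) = 12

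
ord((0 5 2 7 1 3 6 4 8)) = 9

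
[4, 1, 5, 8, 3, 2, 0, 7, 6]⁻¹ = [6, 1, 5, 4, 0, 2, 8, 7, 3]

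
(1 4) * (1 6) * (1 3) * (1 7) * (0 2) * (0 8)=(0 2 8)(1 4 6 3 7)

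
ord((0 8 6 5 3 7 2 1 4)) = 9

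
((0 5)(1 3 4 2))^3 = (0 5)(1 2 4 3)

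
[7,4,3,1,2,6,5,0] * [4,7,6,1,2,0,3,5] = [5,2,1,7,6,3,0,4]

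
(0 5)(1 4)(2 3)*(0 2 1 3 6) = (0 5 2 6)(1 4 3)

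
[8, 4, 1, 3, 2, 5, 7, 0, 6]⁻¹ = [7, 2, 4, 3, 1, 5, 8, 6, 0]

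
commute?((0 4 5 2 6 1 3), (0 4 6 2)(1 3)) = no:(0 4 5 2 6 1 3) * (0 4 6 2)(1 3) = (0 6 3 4 5), (0 4 6 2)(1 3) * (0 4 5 2 6 1 3) = (0 5 2 4 1)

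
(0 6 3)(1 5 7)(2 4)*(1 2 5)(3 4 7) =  (0 6 4 5 3)(2 7)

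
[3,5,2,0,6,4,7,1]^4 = [0,7,2,3,5,1,4,6]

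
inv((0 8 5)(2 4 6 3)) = (0 5 8)(2 3 6 4)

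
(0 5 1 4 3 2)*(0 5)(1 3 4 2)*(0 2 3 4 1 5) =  (0 2)(1 3 5 4)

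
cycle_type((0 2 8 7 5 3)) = 6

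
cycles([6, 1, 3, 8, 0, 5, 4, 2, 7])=(0 6 4)(2 3 8 7)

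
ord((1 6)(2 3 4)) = 6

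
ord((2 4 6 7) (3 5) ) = 4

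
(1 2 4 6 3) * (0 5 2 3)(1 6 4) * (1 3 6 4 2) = (0 5 1 6)(2 3 4)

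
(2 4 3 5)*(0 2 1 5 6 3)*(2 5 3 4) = (0 5 1 3 6 4)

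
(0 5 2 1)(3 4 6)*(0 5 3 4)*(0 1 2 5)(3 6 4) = (0 6 3 1)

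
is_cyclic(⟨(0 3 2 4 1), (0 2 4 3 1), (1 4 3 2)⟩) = no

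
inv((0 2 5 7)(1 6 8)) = (0 7 5 2)(1 8 6)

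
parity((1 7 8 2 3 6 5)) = even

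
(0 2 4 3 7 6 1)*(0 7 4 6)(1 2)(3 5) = (0 1 7)(2 6)(3 4 5)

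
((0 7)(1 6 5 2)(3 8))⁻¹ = (0 7)(1 2 5 6)(3 8)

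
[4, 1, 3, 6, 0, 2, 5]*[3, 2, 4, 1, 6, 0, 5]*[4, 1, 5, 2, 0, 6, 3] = [3, 5, 1, 6, 2, 0, 4]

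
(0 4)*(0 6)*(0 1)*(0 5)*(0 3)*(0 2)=(0 4 6 1 5 3 2) 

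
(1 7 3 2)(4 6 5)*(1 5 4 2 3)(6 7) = (1 6 4 7)(2 5)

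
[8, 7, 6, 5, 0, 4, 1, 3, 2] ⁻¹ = [4, 6, 8, 7, 5, 3, 2, 1, 0] 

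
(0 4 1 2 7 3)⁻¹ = (0 3 7 2 1 4)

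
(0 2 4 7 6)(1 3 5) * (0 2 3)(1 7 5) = (0 3 1)(2 4 5 7 6)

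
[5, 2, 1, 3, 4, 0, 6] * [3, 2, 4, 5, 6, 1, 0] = [1, 4, 2, 5, 6, 3, 0]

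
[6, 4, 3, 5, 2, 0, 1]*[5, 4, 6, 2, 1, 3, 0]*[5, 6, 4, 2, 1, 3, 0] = [5, 6, 4, 2, 0, 3, 1]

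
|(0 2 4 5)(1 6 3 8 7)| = 20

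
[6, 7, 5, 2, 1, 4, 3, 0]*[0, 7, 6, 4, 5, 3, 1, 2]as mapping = [0→1, 1→2, 2→3, 3→6, 4→7, 5→5, 6→4, 7→0]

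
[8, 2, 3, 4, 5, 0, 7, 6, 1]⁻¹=[5, 8, 1, 2, 3, 4, 7, 6, 0]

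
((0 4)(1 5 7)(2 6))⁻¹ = (0 4)(1 7 5)(2 6)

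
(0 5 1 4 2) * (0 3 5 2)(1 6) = (0 2 3 5 6 1 4)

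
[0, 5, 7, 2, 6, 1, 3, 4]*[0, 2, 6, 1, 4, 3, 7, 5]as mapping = [0→0, 1→3, 2→5, 3→6, 4→7, 5→2, 6→1, 7→4]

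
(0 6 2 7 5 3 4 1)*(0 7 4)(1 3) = (0 6 2 4 3)(1 7 5)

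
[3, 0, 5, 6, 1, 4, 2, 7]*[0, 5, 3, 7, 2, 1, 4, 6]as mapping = [0→7, 1→0, 2→1, 3→4, 4→5, 5→2, 6→3, 7→6]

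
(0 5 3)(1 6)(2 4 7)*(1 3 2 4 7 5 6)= (0 6 3)(2 7 4 5)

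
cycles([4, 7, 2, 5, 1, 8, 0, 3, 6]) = (0 4 1 7 3 5 8 6)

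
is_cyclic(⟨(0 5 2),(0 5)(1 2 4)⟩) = no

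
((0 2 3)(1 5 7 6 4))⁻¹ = (0 3 2)(1 4 6 7 5)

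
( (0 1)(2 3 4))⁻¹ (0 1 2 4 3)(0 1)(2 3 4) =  (0 3 2 4 1)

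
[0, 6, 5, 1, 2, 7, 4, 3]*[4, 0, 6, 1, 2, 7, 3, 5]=[4, 3, 7, 0, 6, 5, 2, 1]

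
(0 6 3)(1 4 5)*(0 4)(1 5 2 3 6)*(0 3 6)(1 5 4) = (0 5 4 2 6)(1 3)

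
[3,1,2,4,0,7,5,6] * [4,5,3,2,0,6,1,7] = [2,5,3,0,4,7,6,1]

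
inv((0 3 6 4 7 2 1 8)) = (0 8 1 2 7 4 6 3)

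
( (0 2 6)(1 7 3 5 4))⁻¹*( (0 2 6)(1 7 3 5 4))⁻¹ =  (0 2 6)(1 5 7 4 3)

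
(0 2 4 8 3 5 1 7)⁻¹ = (0 7 1 5 3 8 4 2)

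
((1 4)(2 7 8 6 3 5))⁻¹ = (1 4)(2 5 3 6 8 7)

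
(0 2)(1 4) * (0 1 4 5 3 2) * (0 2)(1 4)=(0 2 4 1 5 3)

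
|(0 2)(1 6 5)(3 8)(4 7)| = 6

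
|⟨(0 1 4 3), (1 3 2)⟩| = 120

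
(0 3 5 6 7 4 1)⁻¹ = (0 1 4 7 6 5 3)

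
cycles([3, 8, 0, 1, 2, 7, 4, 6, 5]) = (0 3 1 8 5 7 6 4 2)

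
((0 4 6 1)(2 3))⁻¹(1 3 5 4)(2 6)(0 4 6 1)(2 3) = (0 2 5 6)(1 3)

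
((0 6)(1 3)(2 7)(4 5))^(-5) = (0 6)(1 3)(2 7)(4 5)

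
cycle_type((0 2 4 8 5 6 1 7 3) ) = 9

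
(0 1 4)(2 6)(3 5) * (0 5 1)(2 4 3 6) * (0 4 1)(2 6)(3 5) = (0 4 3)(1 5 2 6)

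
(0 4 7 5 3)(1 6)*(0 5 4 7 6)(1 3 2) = (0 7 4 6 3 5 2 1)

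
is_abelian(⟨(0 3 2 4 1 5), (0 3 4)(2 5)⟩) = no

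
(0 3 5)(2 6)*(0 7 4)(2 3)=(0 2 6 3 5 7 4)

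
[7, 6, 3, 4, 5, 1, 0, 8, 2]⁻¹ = [6, 5, 8, 2, 3, 4, 1, 0, 7]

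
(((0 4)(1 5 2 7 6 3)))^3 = (0 4)(1 7)(2 3)(5 6)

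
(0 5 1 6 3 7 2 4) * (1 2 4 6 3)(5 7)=(0 7 4)(1 3 5 2 6)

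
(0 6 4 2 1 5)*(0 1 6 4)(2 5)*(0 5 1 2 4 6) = (0 6 5 2)(1 4)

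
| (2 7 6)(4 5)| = 6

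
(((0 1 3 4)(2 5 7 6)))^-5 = (0 4 3 1)(2 6 7 5)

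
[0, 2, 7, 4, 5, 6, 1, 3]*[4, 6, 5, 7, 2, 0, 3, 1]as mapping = [0→4, 1→5, 2→1, 3→2, 4→0, 5→3, 6→6, 7→7]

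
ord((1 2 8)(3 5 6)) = 3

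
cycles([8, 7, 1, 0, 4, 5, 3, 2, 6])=(0 8 6 3)(1 7 2)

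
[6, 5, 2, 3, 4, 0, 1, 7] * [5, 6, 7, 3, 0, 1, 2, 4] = [2, 1, 7, 3, 0, 5, 6, 4]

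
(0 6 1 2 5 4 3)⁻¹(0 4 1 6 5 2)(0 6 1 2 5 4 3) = (1 4 5 6 3 2)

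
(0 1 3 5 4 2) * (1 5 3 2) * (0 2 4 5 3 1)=(0 3 1 4)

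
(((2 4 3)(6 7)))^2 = (2 3 4)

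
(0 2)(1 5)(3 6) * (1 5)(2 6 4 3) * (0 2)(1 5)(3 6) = (0 3 4 6)(1 5)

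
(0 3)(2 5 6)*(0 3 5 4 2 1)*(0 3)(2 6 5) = (0 2 4 6 1 3)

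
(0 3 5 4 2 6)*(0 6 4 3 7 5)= (0 7 5 3)(2 4)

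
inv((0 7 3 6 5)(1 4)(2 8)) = (0 5 6 3 7)(1 4)(2 8)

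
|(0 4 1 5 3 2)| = 6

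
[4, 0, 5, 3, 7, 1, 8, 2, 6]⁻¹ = [1, 5, 7, 3, 0, 2, 8, 4, 6]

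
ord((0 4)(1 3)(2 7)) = 2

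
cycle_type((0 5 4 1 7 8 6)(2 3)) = 2.7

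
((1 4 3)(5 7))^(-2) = (1 4 3)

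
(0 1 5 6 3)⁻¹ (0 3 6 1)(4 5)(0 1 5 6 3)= (0 3 5 1)(4 6)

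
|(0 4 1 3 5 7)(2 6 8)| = 6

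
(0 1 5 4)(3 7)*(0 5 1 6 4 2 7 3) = (0 6 4 5 2 7)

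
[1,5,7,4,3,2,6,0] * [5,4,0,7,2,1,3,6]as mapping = [0→4,1→1,2→6,3→2,4→7,5→0,6→3,7→5]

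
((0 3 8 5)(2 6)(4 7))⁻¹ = (0 5 8 3)(2 6)(4 7)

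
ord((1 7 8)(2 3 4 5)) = 12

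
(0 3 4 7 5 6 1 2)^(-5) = (0 7 1 3 5 2 4 6)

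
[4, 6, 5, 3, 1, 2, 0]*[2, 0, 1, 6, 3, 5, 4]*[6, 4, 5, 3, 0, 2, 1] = [3, 0, 2, 1, 6, 4, 5]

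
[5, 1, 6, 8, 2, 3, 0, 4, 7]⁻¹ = [6, 1, 4, 5, 7, 0, 2, 8, 3]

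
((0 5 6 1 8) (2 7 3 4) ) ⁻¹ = (0 8 1 6 5) (2 4 3 7) 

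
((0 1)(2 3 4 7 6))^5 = (0 1)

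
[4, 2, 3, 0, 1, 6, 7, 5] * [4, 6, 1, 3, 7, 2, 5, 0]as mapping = [0→7, 1→1, 2→3, 3→4, 4→6, 5→5, 6→0, 7→2]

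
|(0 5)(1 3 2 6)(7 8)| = 4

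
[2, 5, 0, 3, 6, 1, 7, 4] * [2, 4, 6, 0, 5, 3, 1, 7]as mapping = [0→6, 1→3, 2→2, 3→0, 4→1, 5→4, 6→7, 7→5]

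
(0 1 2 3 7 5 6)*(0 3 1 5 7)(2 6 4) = (0 5 4 2 1 6 3)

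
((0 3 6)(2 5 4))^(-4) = (0 6 3)(2 4 5)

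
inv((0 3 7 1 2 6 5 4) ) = (0 4 5 6 2 1 7 3) 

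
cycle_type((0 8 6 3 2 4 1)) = 7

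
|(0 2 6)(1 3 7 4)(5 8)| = 12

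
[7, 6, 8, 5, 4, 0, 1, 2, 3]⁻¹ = [5, 6, 7, 8, 4, 3, 1, 0, 2]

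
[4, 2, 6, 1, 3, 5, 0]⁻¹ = [6, 3, 1, 4, 0, 5, 2]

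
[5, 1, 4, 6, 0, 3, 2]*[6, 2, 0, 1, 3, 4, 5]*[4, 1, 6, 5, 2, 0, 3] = [2, 6, 5, 0, 3, 1, 4]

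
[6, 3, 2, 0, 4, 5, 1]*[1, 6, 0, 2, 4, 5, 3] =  [3, 2, 0, 1, 4, 5, 6]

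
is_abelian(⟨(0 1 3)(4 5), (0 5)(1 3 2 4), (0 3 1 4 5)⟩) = no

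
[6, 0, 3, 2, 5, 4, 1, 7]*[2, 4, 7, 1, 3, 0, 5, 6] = [5, 2, 1, 7, 0, 3, 4, 6]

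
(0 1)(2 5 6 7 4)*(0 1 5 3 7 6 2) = (0 5 2 3 7 4)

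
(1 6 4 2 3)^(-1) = (1 3 2 4 6)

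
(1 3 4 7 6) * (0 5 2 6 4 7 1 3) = (0 5 2 6 3 7 4 1) 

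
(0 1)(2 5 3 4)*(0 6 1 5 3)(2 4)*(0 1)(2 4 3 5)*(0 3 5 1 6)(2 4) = (0 4 5 6 3 2 1)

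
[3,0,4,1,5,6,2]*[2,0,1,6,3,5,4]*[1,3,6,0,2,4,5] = [5,6,0,1,4,2,3]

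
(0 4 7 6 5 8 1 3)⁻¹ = (0 3 1 8 5 6 7 4)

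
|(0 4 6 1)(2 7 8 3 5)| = 20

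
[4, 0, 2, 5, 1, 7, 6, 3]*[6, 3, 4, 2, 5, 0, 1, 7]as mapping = [0→5, 1→6, 2→4, 3→0, 4→3, 5→7, 6→1, 7→2]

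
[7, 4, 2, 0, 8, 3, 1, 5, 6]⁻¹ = [3, 6, 2, 5, 1, 7, 8, 0, 4]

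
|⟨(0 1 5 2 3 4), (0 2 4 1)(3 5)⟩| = 720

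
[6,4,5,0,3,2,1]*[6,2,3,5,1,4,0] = [0,1,4,6,5,3,2]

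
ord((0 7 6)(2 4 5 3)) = 12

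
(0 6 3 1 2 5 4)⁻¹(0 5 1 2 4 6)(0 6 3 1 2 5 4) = (0 3 6 4 2 5)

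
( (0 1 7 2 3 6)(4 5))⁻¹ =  (0 6 3 2 7 1)(4 5)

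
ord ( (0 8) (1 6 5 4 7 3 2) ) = 14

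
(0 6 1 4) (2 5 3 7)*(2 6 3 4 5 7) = (0 3 2 7 6 1 5 4) 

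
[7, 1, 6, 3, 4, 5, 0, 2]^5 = [7, 1, 6, 3, 4, 5, 0, 2]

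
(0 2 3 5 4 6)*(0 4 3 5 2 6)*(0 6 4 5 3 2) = (0 4 6 5 2 3)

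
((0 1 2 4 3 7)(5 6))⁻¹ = (0 7 3 4 2 1)(5 6)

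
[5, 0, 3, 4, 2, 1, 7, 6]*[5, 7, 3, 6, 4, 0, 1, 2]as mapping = [0→0, 1→5, 2→6, 3→4, 4→3, 5→7, 6→2, 7→1]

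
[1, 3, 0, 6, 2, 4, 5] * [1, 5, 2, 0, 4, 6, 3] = [5, 0, 1, 3, 2, 4, 6]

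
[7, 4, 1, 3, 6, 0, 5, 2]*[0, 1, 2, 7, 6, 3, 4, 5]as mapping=[0→5, 1→6, 2→1, 3→7, 4→4, 5→0, 6→3, 7→2]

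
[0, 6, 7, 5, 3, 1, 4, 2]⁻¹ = [0, 5, 7, 4, 6, 3, 1, 2]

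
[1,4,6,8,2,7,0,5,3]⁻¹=[6,0,4,8,1,7,2,5,3]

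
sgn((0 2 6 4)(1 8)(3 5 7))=1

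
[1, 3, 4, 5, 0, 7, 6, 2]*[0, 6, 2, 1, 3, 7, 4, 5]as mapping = [0→6, 1→1, 2→3, 3→7, 4→0, 5→5, 6→4, 7→2]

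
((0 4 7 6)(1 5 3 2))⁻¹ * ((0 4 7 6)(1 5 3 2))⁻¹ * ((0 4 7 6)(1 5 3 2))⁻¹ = (0 4 7 6)(1 5 3 2)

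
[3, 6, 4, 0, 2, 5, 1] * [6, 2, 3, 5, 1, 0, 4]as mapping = [0→5, 1→4, 2→1, 3→6, 4→3, 5→0, 6→2]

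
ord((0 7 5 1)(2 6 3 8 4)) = 20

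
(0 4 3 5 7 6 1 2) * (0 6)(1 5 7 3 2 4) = (0 1 4 2 6 5 3 7)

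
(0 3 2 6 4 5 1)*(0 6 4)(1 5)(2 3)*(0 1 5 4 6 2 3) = (0 3)(1 2 6)(4 5)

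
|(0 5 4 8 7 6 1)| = 7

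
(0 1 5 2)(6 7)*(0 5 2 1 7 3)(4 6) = (0 7 4 6 3)(1 2 5)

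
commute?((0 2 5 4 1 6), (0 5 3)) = no:(0 2 5 4 1 6)*(0 5 3) = (0 2 3)(1 6 5 4), (0 5 3)*(0 2 5 4 1 6) = (0 4 1 6)(2 5 3)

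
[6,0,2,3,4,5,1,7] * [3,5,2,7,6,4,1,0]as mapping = [0→1,1→3,2→2,3→7,4→6,5→4,6→5,7→0]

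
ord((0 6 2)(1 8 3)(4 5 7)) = 3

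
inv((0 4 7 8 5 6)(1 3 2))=(0 6 5 8 7 4)(1 2 3)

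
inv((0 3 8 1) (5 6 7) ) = (0 1 8 3) (5 7 6) 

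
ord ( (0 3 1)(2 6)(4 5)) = 6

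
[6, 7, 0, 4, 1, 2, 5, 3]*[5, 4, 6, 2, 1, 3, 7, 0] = [7, 0, 5, 1, 4, 6, 3, 2]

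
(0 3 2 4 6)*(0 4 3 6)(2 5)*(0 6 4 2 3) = (0 4 6 2)(3 5)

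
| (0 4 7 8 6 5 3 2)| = 8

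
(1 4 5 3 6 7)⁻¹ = (1 7 6 3 5 4)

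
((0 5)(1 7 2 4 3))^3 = (0 5)(1 4 7 3 2)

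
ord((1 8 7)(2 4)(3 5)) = 6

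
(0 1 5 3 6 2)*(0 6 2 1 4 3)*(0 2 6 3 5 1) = (0 4 5 2 3 6)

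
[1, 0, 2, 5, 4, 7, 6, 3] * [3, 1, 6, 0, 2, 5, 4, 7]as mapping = [0→1, 1→3, 2→6, 3→5, 4→2, 5→7, 6→4, 7→0]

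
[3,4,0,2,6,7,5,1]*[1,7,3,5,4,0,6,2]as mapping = [0→5,1→4,2→1,3→3,4→6,5→2,6→0,7→7]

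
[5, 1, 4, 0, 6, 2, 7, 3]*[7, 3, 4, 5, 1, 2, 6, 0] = [2, 3, 1, 7, 6, 4, 0, 5]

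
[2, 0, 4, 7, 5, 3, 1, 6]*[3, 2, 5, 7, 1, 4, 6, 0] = [5, 3, 1, 0, 4, 7, 2, 6]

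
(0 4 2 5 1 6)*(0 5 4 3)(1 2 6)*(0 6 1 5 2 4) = (0 3 6 2)(1 5 4)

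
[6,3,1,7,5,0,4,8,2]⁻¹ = [5,2,8,1,6,4,0,3,7]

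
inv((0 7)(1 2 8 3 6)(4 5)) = (0 7)(1 6 3 8 2)(4 5)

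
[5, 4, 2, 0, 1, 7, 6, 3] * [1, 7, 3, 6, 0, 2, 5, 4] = [2, 0, 3, 1, 7, 4, 5, 6]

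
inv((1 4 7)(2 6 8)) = (1 7 4)(2 8 6)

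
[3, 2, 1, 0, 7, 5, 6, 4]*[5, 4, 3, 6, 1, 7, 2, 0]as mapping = [0→6, 1→3, 2→4, 3→5, 4→0, 5→7, 6→2, 7→1]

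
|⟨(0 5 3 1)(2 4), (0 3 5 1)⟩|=48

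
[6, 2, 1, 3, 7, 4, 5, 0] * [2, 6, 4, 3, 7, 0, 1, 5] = [1, 4, 6, 3, 5, 7, 0, 2]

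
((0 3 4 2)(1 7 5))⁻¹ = (0 2 4 3)(1 5 7)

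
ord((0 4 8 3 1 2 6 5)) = 8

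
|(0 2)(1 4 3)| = 6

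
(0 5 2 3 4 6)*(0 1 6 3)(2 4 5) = (0 2)(1 6)(3 5 4)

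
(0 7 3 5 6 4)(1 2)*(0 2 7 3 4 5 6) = (0 3 6 5)(1 7 4 2)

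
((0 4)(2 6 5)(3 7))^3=(0 4)(3 7)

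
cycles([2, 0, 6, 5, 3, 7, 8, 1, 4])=(0 2 6 8 4 3 5 7 1)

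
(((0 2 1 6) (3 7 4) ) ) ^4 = (3 7 4) 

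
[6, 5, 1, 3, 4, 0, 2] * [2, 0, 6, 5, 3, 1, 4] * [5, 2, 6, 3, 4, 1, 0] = [4, 2, 5, 1, 3, 6, 0]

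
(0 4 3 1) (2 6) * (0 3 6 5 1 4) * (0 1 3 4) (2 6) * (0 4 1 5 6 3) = (0 5) (2 6 3 4) 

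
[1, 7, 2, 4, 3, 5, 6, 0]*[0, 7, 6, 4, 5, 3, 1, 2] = [7, 2, 6, 5, 4, 3, 1, 0]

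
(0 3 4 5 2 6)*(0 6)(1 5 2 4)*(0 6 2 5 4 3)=(1 4 5 3)(2 6)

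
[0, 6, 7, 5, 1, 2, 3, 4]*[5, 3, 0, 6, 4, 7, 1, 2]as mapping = [0→5, 1→1, 2→2, 3→7, 4→3, 5→0, 6→6, 7→4]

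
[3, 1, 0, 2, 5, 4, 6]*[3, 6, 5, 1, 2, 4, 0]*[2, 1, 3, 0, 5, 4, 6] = [1, 6, 0, 4, 5, 3, 2]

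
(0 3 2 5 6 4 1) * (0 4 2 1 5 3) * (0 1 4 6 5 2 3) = (0 1 6 3 4 2)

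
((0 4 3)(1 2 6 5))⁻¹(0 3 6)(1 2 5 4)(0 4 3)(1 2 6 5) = (0 5 4)(1 3 2 6)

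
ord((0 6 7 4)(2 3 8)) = 12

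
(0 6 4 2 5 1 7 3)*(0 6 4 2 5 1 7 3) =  (0 4 5 7)(1 3 6 2)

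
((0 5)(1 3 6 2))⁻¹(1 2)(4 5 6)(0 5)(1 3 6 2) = (0 2 4)(1 3)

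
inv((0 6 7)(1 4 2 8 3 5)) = (0 7 6)(1 5 3 8 2 4)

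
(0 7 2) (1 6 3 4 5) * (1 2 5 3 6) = (0 7 5 2) (3 4) 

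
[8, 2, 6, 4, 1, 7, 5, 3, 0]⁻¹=[8, 4, 1, 7, 3, 6, 2, 5, 0]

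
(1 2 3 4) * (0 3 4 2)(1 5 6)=(0 3 2 4 5 6 1)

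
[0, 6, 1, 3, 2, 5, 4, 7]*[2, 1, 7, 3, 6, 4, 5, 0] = [2, 5, 1, 3, 7, 4, 6, 0]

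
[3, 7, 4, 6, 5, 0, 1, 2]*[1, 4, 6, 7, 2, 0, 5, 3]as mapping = [0→7, 1→3, 2→2, 3→5, 4→0, 5→1, 6→4, 7→6]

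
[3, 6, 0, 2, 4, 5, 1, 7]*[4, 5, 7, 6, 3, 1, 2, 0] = [6, 2, 4, 7, 3, 1, 5, 0]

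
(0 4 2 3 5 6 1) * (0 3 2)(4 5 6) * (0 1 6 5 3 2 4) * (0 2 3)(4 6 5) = (1 3 4)(2 6 5)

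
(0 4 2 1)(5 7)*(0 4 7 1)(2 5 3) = (0 7 3 2)(1 4 5)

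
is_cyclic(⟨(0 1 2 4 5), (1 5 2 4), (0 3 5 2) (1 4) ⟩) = no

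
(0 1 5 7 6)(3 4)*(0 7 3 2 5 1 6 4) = (0 6 7 4 2 5 3)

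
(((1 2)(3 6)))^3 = (1 2)(3 6)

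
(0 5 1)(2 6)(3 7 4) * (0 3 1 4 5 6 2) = (0 6)(1 3 7 5 4)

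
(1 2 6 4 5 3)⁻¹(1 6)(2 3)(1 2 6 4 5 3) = (1 6)(2 4)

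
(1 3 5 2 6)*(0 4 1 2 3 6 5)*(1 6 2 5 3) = (0 4 6 5 1 2 3)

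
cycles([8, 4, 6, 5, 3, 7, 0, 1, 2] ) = (0 8 2 6)(1 4 3 5 7)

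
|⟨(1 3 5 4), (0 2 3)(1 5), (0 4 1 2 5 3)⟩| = 720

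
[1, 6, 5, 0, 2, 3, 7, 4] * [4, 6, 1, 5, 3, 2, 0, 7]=[6, 0, 2, 4, 1, 5, 7, 3]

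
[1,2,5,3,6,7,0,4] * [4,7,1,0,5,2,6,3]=[7,1,2,0,6,3,4,5]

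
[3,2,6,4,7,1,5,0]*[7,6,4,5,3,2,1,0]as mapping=[0→5,1→4,2→1,3→3,4→0,5→6,6→2,7→7]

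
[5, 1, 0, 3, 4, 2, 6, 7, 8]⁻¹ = [2, 1, 5, 3, 4, 0, 6, 7, 8]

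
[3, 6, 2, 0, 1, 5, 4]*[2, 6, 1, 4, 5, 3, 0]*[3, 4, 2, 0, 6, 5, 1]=[6, 3, 4, 2, 1, 0, 5]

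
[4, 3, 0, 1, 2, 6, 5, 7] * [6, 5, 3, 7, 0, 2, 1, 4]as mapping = [0→0, 1→7, 2→6, 3→5, 4→3, 5→1, 6→2, 7→4]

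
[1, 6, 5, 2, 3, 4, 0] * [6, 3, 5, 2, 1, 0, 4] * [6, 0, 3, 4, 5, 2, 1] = [4, 5, 6, 2, 3, 0, 1]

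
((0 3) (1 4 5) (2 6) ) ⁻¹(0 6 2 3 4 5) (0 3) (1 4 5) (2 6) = (0 5 1 3 2 6) 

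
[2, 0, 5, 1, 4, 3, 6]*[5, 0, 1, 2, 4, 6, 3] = [1, 5, 6, 0, 4, 2, 3]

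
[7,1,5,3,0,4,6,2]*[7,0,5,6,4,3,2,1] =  [1,0,3,6,7,4,2,5]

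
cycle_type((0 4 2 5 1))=5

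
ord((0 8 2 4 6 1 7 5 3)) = 9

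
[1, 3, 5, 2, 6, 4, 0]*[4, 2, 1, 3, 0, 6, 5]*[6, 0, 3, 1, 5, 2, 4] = [3, 1, 4, 0, 2, 6, 5]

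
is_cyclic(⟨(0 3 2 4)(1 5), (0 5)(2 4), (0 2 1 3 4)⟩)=no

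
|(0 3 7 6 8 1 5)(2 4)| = 14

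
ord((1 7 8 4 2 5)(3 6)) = 6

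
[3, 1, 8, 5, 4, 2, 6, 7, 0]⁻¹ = [8, 1, 5, 0, 4, 3, 6, 7, 2]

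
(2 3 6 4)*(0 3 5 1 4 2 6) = (0 3)(1 4 6 2 5)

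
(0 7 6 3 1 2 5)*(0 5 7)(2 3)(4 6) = (1 3)(2 7 4 6)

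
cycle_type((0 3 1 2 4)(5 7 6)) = 3.5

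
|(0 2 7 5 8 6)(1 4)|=6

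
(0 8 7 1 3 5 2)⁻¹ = (0 2 5 3 1 7 8)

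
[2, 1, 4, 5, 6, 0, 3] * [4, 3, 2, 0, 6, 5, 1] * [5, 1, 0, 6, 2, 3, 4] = [0, 6, 4, 3, 1, 2, 5]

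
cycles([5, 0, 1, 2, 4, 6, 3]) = (0 5 6 3 2 1) 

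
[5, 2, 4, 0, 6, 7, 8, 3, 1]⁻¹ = [3, 8, 1, 7, 2, 0, 4, 5, 6]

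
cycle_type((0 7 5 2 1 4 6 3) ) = 8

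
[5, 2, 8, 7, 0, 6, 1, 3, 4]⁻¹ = [4, 6, 1, 7, 8, 0, 5, 3, 2]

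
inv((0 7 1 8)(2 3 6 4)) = (0 8 1 7)(2 4 6 3)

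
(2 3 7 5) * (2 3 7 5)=(2 7)(3 5)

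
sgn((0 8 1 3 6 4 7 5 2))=1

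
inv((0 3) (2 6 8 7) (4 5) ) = (0 3) (2 7 8 6) (4 5) 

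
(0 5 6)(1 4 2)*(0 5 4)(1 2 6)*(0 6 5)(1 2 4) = (0 1 6)(2 4 5)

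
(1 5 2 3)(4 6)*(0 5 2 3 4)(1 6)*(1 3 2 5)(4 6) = (0 1 5 2 6)(3 4)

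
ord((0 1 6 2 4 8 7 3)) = 8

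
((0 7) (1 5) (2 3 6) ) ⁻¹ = (0 7) (1 5) (2 6 3) 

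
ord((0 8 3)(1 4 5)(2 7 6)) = 3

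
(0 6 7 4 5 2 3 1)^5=(0 2 7 1 5 6 3 4)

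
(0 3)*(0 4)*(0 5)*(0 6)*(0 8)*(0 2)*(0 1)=(0 3 4 5 6 8 2 1)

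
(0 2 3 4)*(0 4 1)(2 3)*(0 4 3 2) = (0 2)(1 4 3)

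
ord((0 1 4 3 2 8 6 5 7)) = 9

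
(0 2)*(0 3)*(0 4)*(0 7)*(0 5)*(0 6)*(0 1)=(0 2 3 4 7 5 6 1) 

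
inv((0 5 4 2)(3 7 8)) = (0 2 4 5)(3 8 7)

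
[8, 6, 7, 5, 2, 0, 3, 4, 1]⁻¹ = [5, 8, 4, 6, 7, 3, 1, 2, 0]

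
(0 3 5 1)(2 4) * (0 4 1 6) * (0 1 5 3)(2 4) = (1 2 5 6)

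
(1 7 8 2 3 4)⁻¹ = (1 4 3 2 8 7)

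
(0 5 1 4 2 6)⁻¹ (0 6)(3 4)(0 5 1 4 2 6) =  (0 5)(2 3)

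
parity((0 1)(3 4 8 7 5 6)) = even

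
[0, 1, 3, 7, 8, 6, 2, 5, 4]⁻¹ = [0, 1, 6, 2, 8, 7, 5, 3, 4]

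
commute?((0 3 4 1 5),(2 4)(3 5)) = no:(0 3 4 1 5) * (2 4)(3 5) = (0 5)(1 3 2 4),(2 4)(3 5) * (0 3 4 1 5) = (0 3)(1 5 4 2)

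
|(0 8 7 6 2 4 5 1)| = 8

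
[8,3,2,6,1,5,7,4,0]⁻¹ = [8,4,2,1,7,5,3,6,0]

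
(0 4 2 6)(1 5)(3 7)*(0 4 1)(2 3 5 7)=(0 1 7 5)(2 6 4 3)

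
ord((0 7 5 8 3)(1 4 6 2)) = 20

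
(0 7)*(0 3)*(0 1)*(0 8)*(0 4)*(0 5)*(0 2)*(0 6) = (0 7 3 1 8 4 5 2 6)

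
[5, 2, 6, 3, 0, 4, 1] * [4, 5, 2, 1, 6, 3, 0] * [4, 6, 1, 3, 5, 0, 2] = [3, 1, 4, 6, 5, 2, 0]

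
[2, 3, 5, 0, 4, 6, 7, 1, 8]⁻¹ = [3, 7, 0, 1, 4, 2, 5, 6, 8]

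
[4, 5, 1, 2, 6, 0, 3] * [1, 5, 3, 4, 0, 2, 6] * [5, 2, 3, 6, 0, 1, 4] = [5, 3, 1, 6, 4, 2, 0]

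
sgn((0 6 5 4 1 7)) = -1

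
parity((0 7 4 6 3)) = even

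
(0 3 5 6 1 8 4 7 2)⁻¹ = (0 2 7 4 8 1 6 5 3)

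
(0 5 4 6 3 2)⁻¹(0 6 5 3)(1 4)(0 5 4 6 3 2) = (1 6)(2 5 3 4)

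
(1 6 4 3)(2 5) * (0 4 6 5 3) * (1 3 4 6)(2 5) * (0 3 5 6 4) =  (0 4 3 5 6 1 2)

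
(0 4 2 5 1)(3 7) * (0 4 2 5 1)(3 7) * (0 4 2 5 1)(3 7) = (0 5 4 1 2)(3 7)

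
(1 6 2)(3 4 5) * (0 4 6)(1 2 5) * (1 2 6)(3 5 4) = (0 3 1)(2 6 4)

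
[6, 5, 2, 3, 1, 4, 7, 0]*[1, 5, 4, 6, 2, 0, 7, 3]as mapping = [0→7, 1→0, 2→4, 3→6, 4→5, 5→2, 6→3, 7→1]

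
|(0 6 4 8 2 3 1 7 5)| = 9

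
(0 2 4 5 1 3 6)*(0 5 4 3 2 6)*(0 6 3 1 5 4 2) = (0 3 6 4 2 1)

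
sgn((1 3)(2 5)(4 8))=-1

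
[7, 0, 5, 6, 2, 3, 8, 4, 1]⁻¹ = [1, 8, 4, 5, 7, 2, 3, 0, 6]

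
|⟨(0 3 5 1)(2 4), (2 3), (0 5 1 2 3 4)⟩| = 720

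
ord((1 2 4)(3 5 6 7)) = 12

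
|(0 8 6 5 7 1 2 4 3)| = 9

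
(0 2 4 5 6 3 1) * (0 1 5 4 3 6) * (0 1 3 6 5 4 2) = (1 3 4 2 6 5)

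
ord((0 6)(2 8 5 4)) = 4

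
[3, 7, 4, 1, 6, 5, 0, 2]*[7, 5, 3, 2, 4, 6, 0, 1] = [2, 1, 4, 5, 0, 6, 7, 3]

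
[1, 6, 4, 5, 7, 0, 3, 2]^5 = [0, 1, 7, 3, 2, 5, 6, 4]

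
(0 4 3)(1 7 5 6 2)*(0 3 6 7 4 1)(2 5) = (0 1 4 6 5 7 2)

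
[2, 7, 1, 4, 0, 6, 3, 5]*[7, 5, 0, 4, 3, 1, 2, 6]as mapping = [0→0, 1→6, 2→5, 3→3, 4→7, 5→2, 6→4, 7→1]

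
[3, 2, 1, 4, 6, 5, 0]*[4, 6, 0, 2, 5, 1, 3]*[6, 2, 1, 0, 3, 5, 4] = [1, 6, 4, 5, 0, 2, 3]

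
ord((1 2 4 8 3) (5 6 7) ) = 15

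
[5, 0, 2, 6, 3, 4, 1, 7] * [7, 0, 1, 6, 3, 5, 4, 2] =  [5, 7, 1, 4, 6, 3, 0, 2]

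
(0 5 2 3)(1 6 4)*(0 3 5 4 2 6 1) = (0 4)(2 5 6)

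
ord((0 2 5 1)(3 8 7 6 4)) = 20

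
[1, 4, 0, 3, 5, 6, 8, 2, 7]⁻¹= [2, 0, 7, 3, 1, 4, 5, 8, 6]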